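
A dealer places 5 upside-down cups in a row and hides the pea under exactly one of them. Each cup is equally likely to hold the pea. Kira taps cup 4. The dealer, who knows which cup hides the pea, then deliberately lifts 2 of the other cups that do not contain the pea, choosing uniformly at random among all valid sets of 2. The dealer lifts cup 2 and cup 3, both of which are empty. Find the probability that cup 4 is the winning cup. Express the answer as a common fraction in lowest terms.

Apply Bayes' rule, conditioning on where the pea actually is.
If it is under either of cups 1 and 5 (prior 1/5 each): the dealer has 3 equally likely choices, so probability 1/3; weight (1/5)·(1/3) = 1/15 each.
If it is under either of cups 2 and 3 (prior 1/5 each): that cup was opened and seen not to hold the prize — ruled out; weight (1/5)·0 = 0 each.
If it is under cup 4 (prior 1/5): the dealer has 6 equally likely choices, so probability 1/6; weight (1/5)·(1/6) = 1/30.
The weights sum to 1/6.
So P(the pea under cup 4 | the dealer opened cup 2 and cup 3) = (1/30) / (1/6) = 1/5.

1/5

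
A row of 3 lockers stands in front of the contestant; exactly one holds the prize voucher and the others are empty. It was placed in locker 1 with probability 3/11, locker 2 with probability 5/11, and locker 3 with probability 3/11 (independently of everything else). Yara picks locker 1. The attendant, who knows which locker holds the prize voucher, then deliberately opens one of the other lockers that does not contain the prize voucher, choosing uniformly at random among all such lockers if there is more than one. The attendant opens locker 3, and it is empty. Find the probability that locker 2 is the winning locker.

Apply Bayes' rule, conditioning on where the prize voucher actually is.
If it is in locker 1 (prior 3/11): the attendant has 2 equally likely choices, so probability 1/2; weight (3/11)·(1/2) = 3/22.
If it is in locker 2 (prior 5/11): the attendant has no choice, probability 1; weight (5/11)·1 = 5/11.
If it is in locker 3 (prior 3/11): the attendant opened locker 3, so this case is ruled out; weight (3/11)·0 = 0.
The weights sum to 13/22.
So P(the prize voucher in locker 2 | the attendant opened locker 3) = (5/11) / (13/22) = 10/13.

10/13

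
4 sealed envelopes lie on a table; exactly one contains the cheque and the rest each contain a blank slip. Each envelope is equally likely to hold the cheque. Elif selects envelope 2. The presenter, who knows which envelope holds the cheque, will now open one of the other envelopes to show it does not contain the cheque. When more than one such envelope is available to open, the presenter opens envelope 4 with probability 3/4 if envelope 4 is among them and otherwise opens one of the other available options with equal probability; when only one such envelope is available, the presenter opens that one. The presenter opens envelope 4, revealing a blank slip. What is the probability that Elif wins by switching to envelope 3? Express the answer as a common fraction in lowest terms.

Condition on the true location of the cheque.
If it is in any of envelopes 1, 2, and 3 (prior 1/4 each): envelope 4 is available, opened with probability 3/4; weight (1/4)·(3/4) = 3/16 each.
If it is in envelope 4 (prior 1/4): the presenter opened envelope 4, so this case is ruled out; weight (1/4)·0 = 0.
The weights sum to 9/16.
So P(the cheque in envelope 3 | the presenter opened envelope 4) = (3/16) / (9/16) = 1/3.

1/3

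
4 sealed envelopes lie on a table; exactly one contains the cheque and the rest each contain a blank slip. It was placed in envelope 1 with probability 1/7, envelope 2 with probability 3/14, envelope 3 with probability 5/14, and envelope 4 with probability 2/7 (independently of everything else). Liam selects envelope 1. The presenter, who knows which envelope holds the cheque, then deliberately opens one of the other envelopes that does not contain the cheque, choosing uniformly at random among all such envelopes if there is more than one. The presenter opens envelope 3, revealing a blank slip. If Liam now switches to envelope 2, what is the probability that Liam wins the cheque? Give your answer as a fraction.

9/25

Consider each possible location of the cheque in turn.
If it is in envelope 1 (prior 1/7): the presenter has 3 equally likely choices, so probability 1/3; weight (1/7)·(1/3) = 1/21.
If it is in envelope 2 (prior 3/14): the presenter has 2 equally likely choices, so probability 1/2; weight (3/14)·(1/2) = 3/28.
If it is in envelope 3 (prior 5/14): the presenter opened envelope 3, so this case is ruled out; weight (5/14)·0 = 0.
If it is in envelope 4 (prior 2/7): the presenter has 2 equally likely choices, so probability 1/2; weight (2/7)·(1/2) = 1/7.
The weights sum to 25/84.
So P(the cheque in envelope 2 | the presenter opened envelope 3) = (3/28) / (25/84) = 9/25.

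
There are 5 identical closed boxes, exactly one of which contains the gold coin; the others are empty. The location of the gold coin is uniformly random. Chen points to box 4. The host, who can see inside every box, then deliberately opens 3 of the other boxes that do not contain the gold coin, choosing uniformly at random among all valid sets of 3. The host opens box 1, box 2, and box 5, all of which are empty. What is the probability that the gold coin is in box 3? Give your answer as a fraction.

Consider each possible location of the gold coin in turn.
If it is in any of boxes 1, 2, and 5 (prior 1/5 each): that box was opened and seen not to hold the prize — ruled out; weight (1/5)·0 = 0 each.
If it is in box 3 (prior 1/5): the host has no choice, probability 1; weight (1/5)·1 = 1/5.
If it is in box 4 (prior 1/5): the host has 4 equally likely choices, so probability 1/4; weight (1/5)·(1/4) = 1/20.
The weights sum to 1/4.
So P(the gold coin in box 3 | the host opened box 1, box 2, and box 5) = (1/5) / (1/4) = 4/5.

4/5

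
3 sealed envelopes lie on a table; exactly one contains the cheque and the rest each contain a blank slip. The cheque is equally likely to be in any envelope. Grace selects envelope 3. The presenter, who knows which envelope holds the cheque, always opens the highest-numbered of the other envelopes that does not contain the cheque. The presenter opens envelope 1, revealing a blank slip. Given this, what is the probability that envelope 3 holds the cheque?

0

Condition on the true location of the cheque.
If it is in envelope 1 (prior 1/3): the presenter opened envelope 1, so this case is ruled out; weight (1/3)·0 = 0.
If it is in envelope 2 (prior 1/3): envelope 1 is the highest-numbered option available, probability 1; weight (1/3)·1 = 1/3.
If it is in envelope 3 (prior 1/3): the presenter would have opened envelope 2 instead, probability 0; weight (1/3)·0 = 0.
The weights sum to 1/3.
So P(the cheque in envelope 3 | the presenter opened envelope 1) = 0 / (1/3) = 0.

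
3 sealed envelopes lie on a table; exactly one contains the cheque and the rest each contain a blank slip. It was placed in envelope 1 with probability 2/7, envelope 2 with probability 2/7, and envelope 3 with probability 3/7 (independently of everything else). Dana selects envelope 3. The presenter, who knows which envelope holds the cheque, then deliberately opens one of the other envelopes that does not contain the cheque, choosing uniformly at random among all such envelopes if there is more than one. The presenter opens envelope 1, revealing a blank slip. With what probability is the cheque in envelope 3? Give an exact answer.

Apply Bayes' rule, conditioning on where the cheque actually is.
If it is in envelope 1 (prior 2/7): the presenter opened envelope 1, so this case is ruled out; weight (2/7)·0 = 0.
If it is in envelope 2 (prior 2/7): the presenter has no choice, probability 1; weight (2/7)·1 = 2/7.
If it is in envelope 3 (prior 3/7): the presenter has 2 equally likely choices, so probability 1/2; weight (3/7)·(1/2) = 3/14.
The weights sum to 1/2.
So P(the cheque in envelope 3 | the presenter opened envelope 1) = (3/14) / (1/2) = 3/7.

3/7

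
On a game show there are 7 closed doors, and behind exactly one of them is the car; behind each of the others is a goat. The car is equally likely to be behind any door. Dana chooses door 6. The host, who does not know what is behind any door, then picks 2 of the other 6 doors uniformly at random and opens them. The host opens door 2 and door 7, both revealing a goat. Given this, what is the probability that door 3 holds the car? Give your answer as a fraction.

1/5

Because the host chose which doors to open without knowing where the car is, the choice is independent of the prize location. Learning that none of the 2 opened doors holds the car simply rules out those 2 locations and leaves the remaining 5 doors still equally likely by symmetry.
So P(the car behind door 3) = 1/5.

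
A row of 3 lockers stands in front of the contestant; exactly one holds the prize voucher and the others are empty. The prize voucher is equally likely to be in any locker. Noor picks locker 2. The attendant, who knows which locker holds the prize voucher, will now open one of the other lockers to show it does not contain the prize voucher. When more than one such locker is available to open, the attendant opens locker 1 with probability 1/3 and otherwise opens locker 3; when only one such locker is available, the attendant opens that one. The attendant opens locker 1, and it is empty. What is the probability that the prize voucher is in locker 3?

Apply Bayes' rule, conditioning on where the prize voucher actually is.
If it is in locker 1 (prior 1/3): the attendant opened locker 1, so this case is ruled out; weight (1/3)·0 = 0.
If it is in locker 2 (prior 1/3): locker 1 is available, opened with probability 1/3; weight (1/3)·(1/3) = 1/9.
If it is in locker 3 (prior 1/3): only locker 1 is available, probability 1; weight (1/3)·1 = 1/3.
The weights sum to 4/9.
So P(the prize voucher in locker 3 | the attendant opened locker 1) = (1/3) / (4/9) = 3/4.

3/4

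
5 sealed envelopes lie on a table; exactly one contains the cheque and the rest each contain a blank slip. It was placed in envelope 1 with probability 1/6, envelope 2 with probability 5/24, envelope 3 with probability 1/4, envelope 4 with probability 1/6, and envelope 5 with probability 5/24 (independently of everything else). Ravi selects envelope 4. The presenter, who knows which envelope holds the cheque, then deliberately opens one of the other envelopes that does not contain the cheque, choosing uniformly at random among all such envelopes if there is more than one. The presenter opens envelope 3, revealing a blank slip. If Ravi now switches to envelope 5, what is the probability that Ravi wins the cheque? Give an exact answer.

Consider each possible location of the cheque in turn.
If it is in envelope 1 (prior 1/6): the presenter has 3 equally likely choices, so probability 1/3; weight (1/6)·(1/3) = 1/18.
If it is in either of envelopes 2 and 5 (prior 5/24 each): the presenter has 3 equally likely choices, so probability 1/3; weight (5/24)·(1/3) = 5/72 each.
If it is in envelope 3 (prior 1/4): the presenter opened envelope 3, so this case is ruled out; weight (1/4)·0 = 0.
If it is in envelope 4 (prior 1/6): the presenter has 4 equally likely choices, so probability 1/4; weight (1/6)·(1/4) = 1/24.
The weights sum to 17/72.
So P(the cheque in envelope 5 | the presenter opened envelope 3) = (5/72) / (17/72) = 5/17.

5/17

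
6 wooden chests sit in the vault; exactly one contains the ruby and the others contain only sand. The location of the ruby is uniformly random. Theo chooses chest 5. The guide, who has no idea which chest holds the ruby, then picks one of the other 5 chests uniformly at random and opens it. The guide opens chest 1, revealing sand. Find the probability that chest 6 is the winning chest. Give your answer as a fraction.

Consider each possible location of the ruby in turn.
If it is in chest 1 (prior 1/6): the guide opened chest 1, so this case is ruled out; weight (1/6)·0 = 0.
If it is in any of chests 2, 3, 4, 5, and 6 (prior 1/6 each): the guide picks chest 1 with probability 1/5 regardless, and it is not the prize; weight (1/6)·(1/5) = 1/30 each.
The weights sum to 1/6.
So P(the ruby in chest 6 | the guide opened chest 1) = (1/30) / (1/6) = 1/5.

1/5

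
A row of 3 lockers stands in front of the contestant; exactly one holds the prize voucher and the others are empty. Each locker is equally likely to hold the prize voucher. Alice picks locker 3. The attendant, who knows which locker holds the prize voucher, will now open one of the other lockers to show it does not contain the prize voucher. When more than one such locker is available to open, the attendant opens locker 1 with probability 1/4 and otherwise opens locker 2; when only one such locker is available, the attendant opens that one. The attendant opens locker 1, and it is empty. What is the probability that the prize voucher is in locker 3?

1/5

Consider each possible location of the prize voucher in turn.
If it is in locker 1 (prior 1/3): the attendant opened locker 1, so this case is ruled out; weight (1/3)·0 = 0.
If it is in locker 2 (prior 1/3): only locker 1 is available, probability 1; weight (1/3)·1 = 1/3.
If it is in locker 3 (prior 1/3): locker 1 is available, opened with probability 1/4; weight (1/3)·(1/4) = 1/12.
The weights sum to 5/12.
So P(the prize voucher in locker 3 | the attendant opened locker 1) = (1/12) / (5/12) = 1/5.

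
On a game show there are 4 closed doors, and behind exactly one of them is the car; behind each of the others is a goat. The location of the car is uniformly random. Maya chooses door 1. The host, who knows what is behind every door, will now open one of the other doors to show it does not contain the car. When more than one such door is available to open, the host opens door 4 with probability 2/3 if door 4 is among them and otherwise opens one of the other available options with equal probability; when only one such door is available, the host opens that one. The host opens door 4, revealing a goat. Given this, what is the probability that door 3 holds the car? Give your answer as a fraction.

1/3

Apply Bayes' rule, conditioning on where the car actually is.
If it is behind any of doors 1, 2, and 3 (prior 1/4 each): door 4 is available, opened with probability 2/3; weight (1/4)·(2/3) = 1/6 each.
If it is behind door 4 (prior 1/4): the host opened door 4, so this case is ruled out; weight (1/4)·0 = 0.
The weights sum to 1/2.
So P(the car behind door 3 | the host opened door 4) = (1/6) / (1/2) = 1/3.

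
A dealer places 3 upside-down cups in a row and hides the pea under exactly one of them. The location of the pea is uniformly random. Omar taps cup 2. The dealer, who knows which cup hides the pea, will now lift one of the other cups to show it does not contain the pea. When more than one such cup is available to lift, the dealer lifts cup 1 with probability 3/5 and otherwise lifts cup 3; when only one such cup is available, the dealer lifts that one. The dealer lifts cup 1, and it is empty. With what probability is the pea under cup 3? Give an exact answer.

5/8

Condition on the true location of the pea.
If it is under cup 1 (prior 1/3): the dealer opened cup 1, so this case is ruled out; weight (1/3)·0 = 0.
If it is under cup 2 (prior 1/3): cup 1 is available, opened with probability 3/5; weight (1/3)·(3/5) = 1/5.
If it is under cup 3 (prior 1/3): only cup 1 is available, probability 1; weight (1/3)·1 = 1/3.
The weights sum to 8/15.
So P(the pea under cup 3 | the dealer opened cup 1) = (1/3) / (8/15) = 5/8.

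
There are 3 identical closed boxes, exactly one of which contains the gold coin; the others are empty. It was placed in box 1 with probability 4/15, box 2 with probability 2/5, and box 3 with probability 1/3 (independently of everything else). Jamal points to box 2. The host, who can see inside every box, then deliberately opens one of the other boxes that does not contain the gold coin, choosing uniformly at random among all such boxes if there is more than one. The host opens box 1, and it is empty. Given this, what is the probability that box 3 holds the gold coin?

5/8

Condition on the true location of the gold coin.
If it is in box 1 (prior 4/15): the host opened box 1, so this case is ruled out; weight (4/15)·0 = 0.
If it is in box 2 (prior 2/5): the host has 2 equally likely choices, so probability 1/2; weight (2/5)·(1/2) = 1/5.
If it is in box 3 (prior 1/3): the host has no choice, probability 1; weight (1/3)·1 = 1/3.
The weights sum to 8/15.
So P(the gold coin in box 3 | the host opened box 1) = (1/3) / (8/15) = 5/8.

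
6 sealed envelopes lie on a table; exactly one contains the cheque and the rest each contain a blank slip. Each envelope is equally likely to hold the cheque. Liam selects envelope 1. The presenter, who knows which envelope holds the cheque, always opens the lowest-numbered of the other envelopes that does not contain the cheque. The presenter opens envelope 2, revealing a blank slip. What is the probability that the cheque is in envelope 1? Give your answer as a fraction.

1/5

Consider each possible location of the cheque in turn.
If it is in any of envelopes 1, 3, 4, 5, and 6 (prior 1/6 each): envelope 2 is the lowest-numbered option available, probability 1; weight (1/6)·1 = 1/6 each.
If it is in envelope 2 (prior 1/6): the presenter opened envelope 2, so this case is ruled out; weight (1/6)·0 = 0.
The weights sum to 5/6.
So P(the cheque in envelope 1 | the presenter opened envelope 2) = (1/6) / (5/6) = 1/5.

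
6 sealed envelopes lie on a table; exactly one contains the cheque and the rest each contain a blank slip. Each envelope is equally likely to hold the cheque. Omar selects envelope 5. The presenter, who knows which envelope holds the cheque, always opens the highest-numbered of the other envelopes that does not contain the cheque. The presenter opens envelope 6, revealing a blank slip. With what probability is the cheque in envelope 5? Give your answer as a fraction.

1/5

Condition on the true location of the cheque.
If it is in any of envelopes 1, 2, 3, 4, and 5 (prior 1/6 each): envelope 6 is the highest-numbered option available, probability 1; weight (1/6)·1 = 1/6 each.
If it is in envelope 6 (prior 1/6): the presenter opened envelope 6, so this case is ruled out; weight (1/6)·0 = 0.
The weights sum to 5/6.
So P(the cheque in envelope 5 | the presenter opened envelope 6) = (1/6) / (5/6) = 1/5.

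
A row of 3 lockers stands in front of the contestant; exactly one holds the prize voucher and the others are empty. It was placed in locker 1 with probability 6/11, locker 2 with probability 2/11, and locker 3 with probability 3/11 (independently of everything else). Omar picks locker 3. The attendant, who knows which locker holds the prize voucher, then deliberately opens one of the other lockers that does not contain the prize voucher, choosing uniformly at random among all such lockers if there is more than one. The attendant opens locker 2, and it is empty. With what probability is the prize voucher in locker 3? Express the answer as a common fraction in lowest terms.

Apply Bayes' rule, conditioning on where the prize voucher actually is.
If it is in locker 1 (prior 6/11): the attendant has no choice, probability 1; weight (6/11)·1 = 6/11.
If it is in locker 2 (prior 2/11): the attendant opened locker 2, so this case is ruled out; weight (2/11)·0 = 0.
If it is in locker 3 (prior 3/11): the attendant has 2 equally likely choices, so probability 1/2; weight (3/11)·(1/2) = 3/22.
The weights sum to 15/22.
So P(the prize voucher in locker 3 | the attendant opened locker 2) = (3/22) / (15/22) = 1/5.

1/5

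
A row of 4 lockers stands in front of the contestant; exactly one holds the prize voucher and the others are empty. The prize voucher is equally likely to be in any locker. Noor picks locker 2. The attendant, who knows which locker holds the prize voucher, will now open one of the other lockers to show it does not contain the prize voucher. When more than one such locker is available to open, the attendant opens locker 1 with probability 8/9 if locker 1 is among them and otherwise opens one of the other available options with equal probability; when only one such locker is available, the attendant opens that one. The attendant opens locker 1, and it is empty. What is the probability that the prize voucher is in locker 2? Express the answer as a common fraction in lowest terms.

1/3

Condition on the true location of the prize voucher.
If it is in locker 1 (prior 1/4): the attendant opened locker 1, so this case is ruled out; weight (1/4)·0 = 0.
If it is in any of lockers 2, 3, and 4 (prior 1/4 each): locker 1 is available, opened with probability 8/9; weight (1/4)·(8/9) = 2/9 each.
The weights sum to 2/3.
So P(the prize voucher in locker 2 | the attendant opened locker 1) = (2/9) / (2/3) = 1/3.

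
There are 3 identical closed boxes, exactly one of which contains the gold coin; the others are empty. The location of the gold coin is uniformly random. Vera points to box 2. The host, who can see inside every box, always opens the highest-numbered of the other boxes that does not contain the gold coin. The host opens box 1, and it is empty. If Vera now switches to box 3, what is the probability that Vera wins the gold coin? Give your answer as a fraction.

1

Condition on the true location of the gold coin.
If it is in box 1 (prior 1/3): the host opened box 1, so this case is ruled out; weight (1/3)·0 = 0.
If it is in box 2 (prior 1/3): the host would have opened box 3 instead, probability 0; weight (1/3)·0 = 0.
If it is in box 3 (prior 1/3): box 1 is the highest-numbered option available, probability 1; weight (1/3)·1 = 1/3.
The weights sum to 1/3.
So P(the gold coin in box 3 | the host opened box 1) = (1/3) / (1/3) = 1.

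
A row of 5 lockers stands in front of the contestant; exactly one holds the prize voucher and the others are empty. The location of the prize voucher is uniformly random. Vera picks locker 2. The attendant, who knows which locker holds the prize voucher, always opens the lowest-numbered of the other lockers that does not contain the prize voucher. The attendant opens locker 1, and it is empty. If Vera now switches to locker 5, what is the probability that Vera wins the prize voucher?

1/4

Apply Bayes' rule, conditioning on where the prize voucher actually is.
If it is in locker 1 (prior 1/5): the attendant opened locker 1, so this case is ruled out; weight (1/5)·0 = 0.
If it is in any of lockers 2, 3, 4, and 5 (prior 1/5 each): locker 1 is the lowest-numbered option available, probability 1; weight (1/5)·1 = 1/5 each.
The weights sum to 4/5.
So P(the prize voucher in locker 5 | the attendant opened locker 1) = (1/5) / (4/5) = 1/4.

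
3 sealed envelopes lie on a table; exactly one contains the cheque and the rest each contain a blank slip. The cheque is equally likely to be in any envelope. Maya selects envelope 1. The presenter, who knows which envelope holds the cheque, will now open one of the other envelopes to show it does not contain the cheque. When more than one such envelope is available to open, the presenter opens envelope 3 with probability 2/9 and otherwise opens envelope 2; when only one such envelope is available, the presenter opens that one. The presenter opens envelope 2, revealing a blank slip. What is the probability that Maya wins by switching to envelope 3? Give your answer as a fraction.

9/16

Consider each possible location of the cheque in turn.
If it is in envelope 1 (prior 1/3): envelope 3 is available but not opened, probability 7/9; weight (1/3)·(7/9) = 7/27.
If it is in envelope 2 (prior 1/3): the presenter opened envelope 2, so this case is ruled out; weight (1/3)·0 = 0.
If it is in envelope 3 (prior 1/3): only envelope 2 is available, probability 1; weight (1/3)·1 = 1/3.
The weights sum to 16/27.
So P(the cheque in envelope 3 | the presenter opened envelope 2) = (1/3) / (16/27) = 9/16.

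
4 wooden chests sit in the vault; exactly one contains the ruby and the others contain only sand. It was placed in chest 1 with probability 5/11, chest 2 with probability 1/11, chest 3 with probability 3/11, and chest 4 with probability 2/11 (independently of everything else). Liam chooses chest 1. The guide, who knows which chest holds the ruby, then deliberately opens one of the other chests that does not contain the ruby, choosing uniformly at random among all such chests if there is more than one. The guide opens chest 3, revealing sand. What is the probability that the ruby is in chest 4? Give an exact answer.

6/19

Apply Bayes' rule, conditioning on where the ruby actually is.
If it is in chest 1 (prior 5/11): the guide has 3 equally likely choices, so probability 1/3; weight (5/11)·(1/3) = 5/33.
If it is in chest 2 (prior 1/11): the guide has 2 equally likely choices, so probability 1/2; weight (1/11)·(1/2) = 1/22.
If it is in chest 3 (prior 3/11): the guide opened chest 3, so this case is ruled out; weight (3/11)·0 = 0.
If it is in chest 4 (prior 2/11): the guide has 2 equally likely choices, so probability 1/2; weight (2/11)·(1/2) = 1/11.
The weights sum to 19/66.
So P(the ruby in chest 4 | the guide opened chest 3) = (1/11) / (19/66) = 6/19.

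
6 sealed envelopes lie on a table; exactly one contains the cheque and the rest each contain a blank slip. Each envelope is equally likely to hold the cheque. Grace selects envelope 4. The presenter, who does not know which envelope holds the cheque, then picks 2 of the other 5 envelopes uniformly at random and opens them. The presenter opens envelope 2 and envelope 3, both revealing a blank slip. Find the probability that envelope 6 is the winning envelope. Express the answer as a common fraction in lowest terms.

1/4

Consider each possible location of the cheque in turn.
If it is in any of envelopes 1, 4, 5, and 6 (prior 1/6 each): the presenter picks exactly this set with probability 1/10 regardless, and none is the prize; weight (1/6)·(1/10) = 1/60 each.
If it is in either of envelopes 2 and 3 (prior 1/6 each): that envelope was opened and seen not to hold the prize — ruled out; weight (1/6)·0 = 0 each.
The weights sum to 1/15.
So P(the cheque in envelope 6 | the presenter opened envelope 2 and envelope 3) = (1/60) / (1/15) = 1/4.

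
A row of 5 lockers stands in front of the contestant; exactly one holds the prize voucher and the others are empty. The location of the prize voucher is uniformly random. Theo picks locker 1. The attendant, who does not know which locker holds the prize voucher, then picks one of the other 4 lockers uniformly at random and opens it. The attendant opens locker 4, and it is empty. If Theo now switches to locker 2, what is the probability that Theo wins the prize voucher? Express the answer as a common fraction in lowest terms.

Condition on the true location of the prize voucher.
If it is in any of lockers 1, 2, 3, and 5 (prior 1/5 each): the attendant picks locker 4 with probability 1/4 regardless, and it is not the prize; weight (1/5)·(1/4) = 1/20 each.
If it is in locker 4 (prior 1/5): the attendant opened locker 4, so this case is ruled out; weight (1/5)·0 = 0.
The weights sum to 1/5.
So P(the prize voucher in locker 2 | the attendant opened locker 4) = (1/20) / (1/5) = 1/4.

1/4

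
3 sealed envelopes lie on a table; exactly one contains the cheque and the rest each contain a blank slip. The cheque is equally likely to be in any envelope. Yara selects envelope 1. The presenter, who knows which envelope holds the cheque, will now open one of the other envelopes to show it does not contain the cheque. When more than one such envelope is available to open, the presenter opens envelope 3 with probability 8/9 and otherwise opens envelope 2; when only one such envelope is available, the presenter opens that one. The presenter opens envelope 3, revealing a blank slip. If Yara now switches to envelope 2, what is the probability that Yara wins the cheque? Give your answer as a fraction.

Consider each possible location of the cheque in turn.
If it is in envelope 1 (prior 1/3): envelope 3 is available, opened with probability 8/9; weight (1/3)·(8/9) = 8/27.
If it is in envelope 2 (prior 1/3): only envelope 3 is available, probability 1; weight (1/3)·1 = 1/3.
If it is in envelope 3 (prior 1/3): the presenter opened envelope 3, so this case is ruled out; weight (1/3)·0 = 0.
The weights sum to 17/27.
So P(the cheque in envelope 2 | the presenter opened envelope 3) = (1/3) / (17/27) = 9/17.

9/17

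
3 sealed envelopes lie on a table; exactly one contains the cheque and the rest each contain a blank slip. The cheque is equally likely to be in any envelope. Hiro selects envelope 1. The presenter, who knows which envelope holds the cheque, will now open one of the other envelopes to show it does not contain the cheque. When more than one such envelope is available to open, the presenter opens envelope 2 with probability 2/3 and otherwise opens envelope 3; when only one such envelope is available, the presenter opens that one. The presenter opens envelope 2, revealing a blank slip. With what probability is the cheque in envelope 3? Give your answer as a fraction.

Consider each possible location of the cheque in turn.
If it is in envelope 1 (prior 1/3): envelope 2 is available, opened with probability 2/3; weight (1/3)·(2/3) = 2/9.
If it is in envelope 2 (prior 1/3): the presenter opened envelope 2, so this case is ruled out; weight (1/3)·0 = 0.
If it is in envelope 3 (prior 1/3): only envelope 2 is available, probability 1; weight (1/3)·1 = 1/3.
The weights sum to 5/9.
So P(the cheque in envelope 3 | the presenter opened envelope 2) = (1/3) / (5/9) = 3/5.

3/5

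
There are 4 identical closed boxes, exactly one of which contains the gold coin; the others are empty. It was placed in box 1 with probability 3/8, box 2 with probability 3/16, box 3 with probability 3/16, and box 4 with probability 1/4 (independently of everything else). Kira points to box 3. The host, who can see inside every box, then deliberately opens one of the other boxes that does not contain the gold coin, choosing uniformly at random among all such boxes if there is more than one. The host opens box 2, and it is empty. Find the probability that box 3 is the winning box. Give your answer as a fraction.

1/6

Condition on the true location of the gold coin.
If it is in box 1 (prior 3/8): the host has 2 equally likely choices, so probability 1/2; weight (3/8)·(1/2) = 3/16.
If it is in box 2 (prior 3/16): the host opened box 2, so this case is ruled out; weight (3/16)·0 = 0.
If it is in box 3 (prior 3/16): the host has 3 equally likely choices, so probability 1/3; weight (3/16)·(1/3) = 1/16.
If it is in box 4 (prior 1/4): the host has 2 equally likely choices, so probability 1/2; weight (1/4)·(1/2) = 1/8.
The weights sum to 3/8.
So P(the gold coin in box 3 | the host opened box 2) = (1/16) / (3/8) = 1/6.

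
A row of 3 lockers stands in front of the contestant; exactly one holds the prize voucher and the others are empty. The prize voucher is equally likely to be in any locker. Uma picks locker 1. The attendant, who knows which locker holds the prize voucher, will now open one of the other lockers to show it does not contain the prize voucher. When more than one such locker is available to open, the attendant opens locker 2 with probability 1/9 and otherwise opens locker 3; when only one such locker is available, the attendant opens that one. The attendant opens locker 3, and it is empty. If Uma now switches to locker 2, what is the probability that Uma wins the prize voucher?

Condition on the true location of the prize voucher.
If it is in locker 1 (prior 1/3): locker 2 is available but not opened, probability 8/9; weight (1/3)·(8/9) = 8/27.
If it is in locker 2 (prior 1/3): only locker 3 is available, probability 1; weight (1/3)·1 = 1/3.
If it is in locker 3 (prior 1/3): the attendant opened locker 3, so this case is ruled out; weight (1/3)·0 = 0.
The weights sum to 17/27.
So P(the prize voucher in locker 2 | the attendant opened locker 3) = (1/3) / (17/27) = 9/17.

9/17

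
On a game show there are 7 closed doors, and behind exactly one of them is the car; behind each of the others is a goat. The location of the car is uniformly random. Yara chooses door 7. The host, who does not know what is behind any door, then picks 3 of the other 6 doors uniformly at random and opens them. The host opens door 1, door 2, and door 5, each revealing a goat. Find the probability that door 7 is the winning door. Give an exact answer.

Consider each possible location of the car in turn.
If it is behind any of doors 1, 2, and 5 (prior 1/7 each): that door was opened and seen not to hold the prize — ruled out; weight (1/7)·0 = 0 each.
If it is behind any of doors 3, 4, 6, and 7 (prior 1/7 each): the host picks exactly this set with probability 1/20 regardless, and none is the prize; weight (1/7)·(1/20) = 1/140 each.
The weights sum to 1/35.
So P(the car behind door 7 | the host opened door 1, door 2, and door 5) = (1/140) / (1/35) = 1/4.

1/4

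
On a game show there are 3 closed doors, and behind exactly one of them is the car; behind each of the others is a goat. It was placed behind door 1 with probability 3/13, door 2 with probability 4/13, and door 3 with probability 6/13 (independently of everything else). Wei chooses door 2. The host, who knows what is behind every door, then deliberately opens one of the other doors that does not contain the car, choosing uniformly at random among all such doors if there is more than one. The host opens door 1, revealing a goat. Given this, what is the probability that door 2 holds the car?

1/4

Condition on the true location of the car.
If it is behind door 1 (prior 3/13): the host opened door 1, so this case is ruled out; weight (3/13)·0 = 0.
If it is behind door 2 (prior 4/13): the host has 2 equally likely choices, so probability 1/2; weight (4/13)·(1/2) = 2/13.
If it is behind door 3 (prior 6/13): the host has no choice, probability 1; weight (6/13)·1 = 6/13.
The weights sum to 8/13.
So P(the car behind door 2 | the host opened door 1) = (2/13) / (8/13) = 1/4.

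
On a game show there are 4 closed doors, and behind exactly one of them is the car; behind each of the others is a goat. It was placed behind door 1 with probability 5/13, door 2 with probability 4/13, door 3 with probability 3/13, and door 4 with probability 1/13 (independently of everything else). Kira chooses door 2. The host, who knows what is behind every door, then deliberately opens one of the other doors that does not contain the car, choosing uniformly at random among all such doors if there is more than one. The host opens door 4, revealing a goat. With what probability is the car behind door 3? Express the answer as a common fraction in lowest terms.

Apply Bayes' rule, conditioning on where the car actually is.
If it is behind door 1 (prior 5/13): the host has 2 equally likely choices, so probability 1/2; weight (5/13)·(1/2) = 5/26.
If it is behind door 2 (prior 4/13): the host has 3 equally likely choices, so probability 1/3; weight (4/13)·(1/3) = 4/39.
If it is behind door 3 (prior 3/13): the host has 2 equally likely choices, so probability 1/2; weight (3/13)·(1/2) = 3/26.
If it is behind door 4 (prior 1/13): the host opened door 4, so this case is ruled out; weight (1/13)·0 = 0.
The weights sum to 16/39.
So P(the car behind door 3 | the host opened door 4) = (3/26) / (16/39) = 9/32.

9/32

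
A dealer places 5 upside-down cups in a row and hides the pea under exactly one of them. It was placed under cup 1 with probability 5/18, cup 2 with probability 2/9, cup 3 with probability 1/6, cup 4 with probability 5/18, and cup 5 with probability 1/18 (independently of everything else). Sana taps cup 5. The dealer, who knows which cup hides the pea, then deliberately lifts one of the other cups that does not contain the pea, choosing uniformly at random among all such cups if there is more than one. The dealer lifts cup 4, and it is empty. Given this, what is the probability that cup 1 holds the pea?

Condition on the true location of the pea.
If it is under cup 1 (prior 5/18): the dealer has 3 equally likely choices, so probability 1/3; weight (5/18)·(1/3) = 5/54.
If it is under cup 2 (prior 2/9): the dealer has 3 equally likely choices, so probability 1/3; weight (2/9)·(1/3) = 2/27.
If it is under cup 3 (prior 1/6): the dealer has 3 equally likely choices, so probability 1/3; weight (1/6)·(1/3) = 1/18.
If it is under cup 4 (prior 5/18): the dealer opened cup 4, so this case is ruled out; weight (5/18)·0 = 0.
If it is under cup 5 (prior 1/18): the dealer has 4 equally likely choices, so probability 1/4; weight (1/18)·(1/4) = 1/72.
The weights sum to 17/72.
So P(the pea under cup 1 | the dealer opened cup 4) = (5/54) / (17/72) = 20/51.

20/51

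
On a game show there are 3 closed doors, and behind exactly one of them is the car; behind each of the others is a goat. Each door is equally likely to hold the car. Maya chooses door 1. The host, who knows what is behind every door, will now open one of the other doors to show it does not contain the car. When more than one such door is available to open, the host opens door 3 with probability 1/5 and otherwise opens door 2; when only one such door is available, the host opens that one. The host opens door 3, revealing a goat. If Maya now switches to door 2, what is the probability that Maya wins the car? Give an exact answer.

Condition on the true location of the car.
If it is behind door 1 (prior 1/3): door 3 is available, opened with probability 1/5; weight (1/3)·(1/5) = 1/15.
If it is behind door 2 (prior 1/3): only door 3 is available, probability 1; weight (1/3)·1 = 1/3.
If it is behind door 3 (prior 1/3): the host opened door 3, so this case is ruled out; weight (1/3)·0 = 0.
The weights sum to 2/5.
So P(the car behind door 2 | the host opened door 3) = (1/3) / (2/5) = 5/6.

5/6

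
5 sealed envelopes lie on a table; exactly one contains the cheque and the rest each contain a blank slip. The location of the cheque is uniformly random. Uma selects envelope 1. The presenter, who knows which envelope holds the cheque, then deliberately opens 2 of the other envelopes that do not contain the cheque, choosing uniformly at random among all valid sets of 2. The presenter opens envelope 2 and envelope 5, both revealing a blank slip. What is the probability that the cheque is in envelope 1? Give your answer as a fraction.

Consider each possible location of the cheque in turn.
If it is in envelope 1 (prior 1/5): the presenter has 6 equally likely choices, so probability 1/6; weight (1/5)·(1/6) = 1/30.
If it is in either of envelopes 2 and 5 (prior 1/5 each): that envelope was opened and seen not to hold the prize — ruled out; weight (1/5)·0 = 0 each.
If it is in either of envelopes 3 and 4 (prior 1/5 each): the presenter has 3 equally likely choices, so probability 1/3; weight (1/5)·(1/3) = 1/15 each.
The weights sum to 1/6.
So P(the cheque in envelope 1 | the presenter opened envelope 2 and envelope 5) = (1/30) / (1/6) = 1/5.

1/5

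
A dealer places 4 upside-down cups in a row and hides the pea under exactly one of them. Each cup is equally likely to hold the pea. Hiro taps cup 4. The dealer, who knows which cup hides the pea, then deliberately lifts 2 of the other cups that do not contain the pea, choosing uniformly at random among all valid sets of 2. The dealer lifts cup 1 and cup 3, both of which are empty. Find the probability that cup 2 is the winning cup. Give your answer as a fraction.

3/4

Condition on the true location of the pea.
If it is under either of cups 1 and 3 (prior 1/4 each): that cup was opened and seen not to hold the prize — ruled out; weight (1/4)·0 = 0 each.
If it is under cup 2 (prior 1/4): the dealer has no choice, probability 1; weight (1/4)·1 = 1/4.
If it is under cup 4 (prior 1/4): the dealer has 3 equally likely choices, so probability 1/3; weight (1/4)·(1/3) = 1/12.
The weights sum to 1/3.
So P(the pea under cup 2 | the dealer opened cup 1 and cup 3) = (1/4) / (1/3) = 3/4.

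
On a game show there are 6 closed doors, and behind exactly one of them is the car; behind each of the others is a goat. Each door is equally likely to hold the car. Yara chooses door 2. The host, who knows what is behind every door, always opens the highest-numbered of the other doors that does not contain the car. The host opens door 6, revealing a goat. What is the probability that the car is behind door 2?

1/5

Apply Bayes' rule, conditioning on where the car actually is.
If it is behind any of doors 1, 2, 3, 4, and 5 (prior 1/6 each): door 6 is the highest-numbered option available, probability 1; weight (1/6)·1 = 1/6 each.
If it is behind door 6 (prior 1/6): the host opened door 6, so this case is ruled out; weight (1/6)·0 = 0.
The weights sum to 5/6.
So P(the car behind door 2 | the host opened door 6) = (1/6) / (5/6) = 1/5.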